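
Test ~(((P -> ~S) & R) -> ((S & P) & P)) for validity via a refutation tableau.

Assume the negation and expand:
Initial set: {~~(((P -> ~S) & R) -> ((S & P) & P))}.
~~(((P -> ~S) & R) -> ((S & P) & P)): β-rule — branch into ~((P -> ~S) & R)  //  ((S & P) & P).
  branch 1 (add ~((P -> ~S) & R)):
    ~((P -> ~S) & R): β-rule — branch into ~(P -> ~S)  //  ~R.
      branch 1.1 (add ~(P -> ~S)):
        ~(P -> ~S): α-rule — add P, ~~S.
        ○ open, literals {P=1, S=1}.
      branch 1.2 (add ~R):
        ○ open, literals {R=0}.
  branch 2 (add ((S & P) & P)):
    ((S & P) & P): α-rule — add (S & P), P.
    (S & P): α-rule — add S, P.
    ○ open, literals {P=1, S=1}.
0 branches closed, 3 open.
An open branch gives a countermodel: P=1, S=1 (unmentioned atoms arbitrary); under it the original formula is false.

Not valid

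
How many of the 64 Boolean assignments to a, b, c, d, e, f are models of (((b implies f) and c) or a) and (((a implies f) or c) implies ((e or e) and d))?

Initial set: {((((b implies f) and c) or a) and (((a implies f) or c) implies ((e or e) and d)))}.
((((b implies f) and c) or a) and (((a implies f) or c) implies ((e or e) and d))): α-rule — add (((b implies f) and c) or a), (((a implies f) or c) implies ((e or e) and d)).
(((b implies f) and c) or a): β-rule — branch into ((b implies f) and c)  //  a.
  branch 1 (add ((b implies f) and c)):
    ((b implies f) and c): α-rule — add (b implies f), c.
    (((a implies f) or c) implies ((e or e) and d)): β-rule — branch into not ((a implies f) or c)  //  ((e or e) and d).
      branch 1.1 (add not ((a implies f) or c)):
        not ((a implies f) or c): α-rule — add not (a implies f), not c.
        × closes — contains both c and not c.
      branch 1.2 (add ((e or e) and d)):
        ((e or e) and d): α-rule — add (e or e), d.
        (b implies f): β-rule — branch into not b  //  f.
          branch 1.2.1 (add not b):
            (e or e): β-rule — branch into e  //  e.
              branch 1.2.1.1 (add e):
                ○ open, literals {b=0, c=1, d=1, e=1}.
              branch 1.2.1.2 (add e):
                ○ open, literals {b=0, c=1, d=1, e=1}.
          branch 1.2.2 (add f):
            (e or e): β-rule — branch into e  //  e.
              branch 1.2.2.1 (add e):
                ○ open, literals {c=1, d=1, e=1, f=1}.
              branch 1.2.2.2 (add e):
                ○ open, literals {c=1, d=1, e=1, f=1}.
  branch 2 (add a):
    (((a implies f) or c) implies ((e or e) and d)): β-rule — branch into not ((a implies f) or c)  //  ((e or e) and d).
      branch 2.1 (add not ((a implies f) or c)):
        not ((a implies f) or c): α-rule — add not (a implies f), not c.
        not (a implies f): α-rule — add a, not f.
        ○ open, literals {a=1, c=0, f=0}.
      branch 2.2 (add ((e or e) and d)):
        ((e or e) and d): α-rule — add (e or e), d.
        (e or e): β-rule — branch into e  //  e.
          branch 2.2.1 (add e):
            ○ open, literals {a=1, d=1, e=1}.
          branch 2.2.2 (add e):
            ○ open, literals {a=1, d=1, e=1}.
1 branch closed, 7 open.
Each open branch fixes some atoms; the unmentioned ones are free. Counting distinct full assignments: branch {b=0, c=1, d=1, e=1} (a, f) contributes 4 new; branch {b=0, c=1, d=1, e=1} (a, f) contributes 0 new; branch {c=1, d=1, e=1, f=1} (a, b) contributes 2 new; branch {c=1, d=1, e=1, f=1} (a, b) contributes 0 new; branch {a=1, c=0, f=0} (b, d, e) contributes 8 new; branch {a=1, d=1, e=1} (b, c, f) contributes 3 new; branch {a=1, d=1, e=1} (b, c, f) contributes 0 new. Total: 17.

17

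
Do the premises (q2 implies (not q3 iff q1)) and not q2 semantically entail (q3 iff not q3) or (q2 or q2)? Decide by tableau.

Initial set: {((q2 implies (not q3 iff q1)) and not q2); not ((q3 iff not q3) or (q2 or q2))}.
((q2 implies (not q3 iff q1)) and not q2): α-rule — add (q2 implies (not q3 iff q1)), not q2.
not ((q3 iff not q3) or (q2 or q2)): α-rule — add not (q3 iff not q3), not (q2 or q2).
not (q2 or q2): α-rule — add not q2, not q2.
(q2 implies (not q3 iff q1)): β-rule — branch into not q2  //  (not q3 iff q1).
  branch 1 (add not q2):
    not (q3 iff not q3): β-rule — branch into q3, not not q3  //  not q3, not q3.
      branch 1.1 (add q3, not not q3):
        ○ open, literals {q2=0, q3=1}.
      branch 1.2 (add not q3, not q3):
        ○ open, literals {q2=0, q3=0}.
  branch 2 (add (not q3 iff q1)):
    not (q3 iff not q3): β-rule — branch into q3, not not q3  //  not q3, not q3.
      branch 2.1 (add q3, not not q3):
        (not q3 iff q1): β-rule — branch into not q3, q1  //  not not q3, not q1.
          branch 2.1.1 (add not q3, q1):
            × closes — contains both q3 and not q3.
          branch 2.1.2 (add not not q3, not q1):
            ○ open, literals {q1=0, q2=0, q3=1}.
      branch 2.2 (add not q3, not q3):
        (not q3 iff q1): β-rule — branch into not q3, q1  //  not not q3, not q1.
          branch 2.2.1 (add not q3, q1):
            ○ open, literals {q1=1, q2=0, q3=0}.
          branch 2.2.2 (add not not q3, not q1):
            × closes — contains both q3 and not q3.
2 branches closed, 4 open.
An open branch gives a countermodel: q2=0, q3=1 (unmentioned atoms arbitrary); the premises hold there but the conclusion fails.

No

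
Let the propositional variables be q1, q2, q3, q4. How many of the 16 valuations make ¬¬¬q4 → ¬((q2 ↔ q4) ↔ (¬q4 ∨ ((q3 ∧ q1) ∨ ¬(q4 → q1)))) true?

12

Initial set: {(¬¬¬q4 → ¬((q2 ↔ q4) ↔ (¬q4 ∨ ((q3 ∧ q1) ∨ ¬(q4 → q1)))))}.
(¬¬¬q4 → ¬((q2 ↔ q4) ↔ (¬q4 ∨ ((q3 ∧ q1) ∨ ¬(q4 → q1))))): β-rule — branch into ¬¬¬¬q4  //  ¬((q2 ↔ q4) ↔ (¬q4 ∨ ((q3 ∧ q1) ∨ ¬(q4 → q1)))).
  branch 1 (add ¬¬¬¬q4):
    ¬¬¬¬q4: drop double negation, giving ¬¬q4.
    ○ open, literals {q4=T}.
  branch 2 (add ¬((q2 ↔ q4) ↔ (¬q4 ∨ ((q3 ∧ q1) ∨ ¬(q4 → q1))))):
    ¬((q2 ↔ q4) ↔ (¬q4 ∨ ((q3 ∧ q1) ∨ ¬(q4 → q1)))): β-rule — branch into (q2 ↔ q4), ¬(¬q4 ∨ ((q3 ∧ q1) ∨ ¬(q4 → q1)))  //  ¬(q2 ↔ q4), (¬q4 ∨ ((q3 ∧ q1) ∨ ¬(q4 → q1))).
      branch 2.1 (add (q2 ↔ q4), ¬(¬q4 ∨ ((q3 ∧ q1) ∨ ¬(q4 → q1)))):
        ¬(¬q4 ∨ ((q3 ∧ q1) ∨ ¬(q4 → q1))): α-rule — add ¬¬q4, ¬((q3 ∧ q1) ∨ ¬(q4 → q1)).
        ¬((q3 ∧ q1) ∨ ¬(q4 → q1)): α-rule — add ¬(q3 ∧ q1), ¬¬(q4 → q1).
        (q2 ↔ q4): β-rule — branch into q2, q4  //  ¬q2, ¬q4.
          branch 2.1.1 (add q2, q4):
            ¬(q3 ∧ q1): β-rule — branch into ¬q3  //  ¬q1.
              branch 2.1.1.1 (add ¬q3):
                ¬¬(q4 → q1): β-rule — branch into ¬q4  //  q1.
                  branch 2.1.1.1.1 (add ¬q4):
                    × closes — contains both q4 and ¬q4.
                  branch 2.1.1.1.2 (add q1):
                    ○ open, literals {q1=T, q2=T, q3=F, q4=T}.
              branch 2.1.1.2 (add ¬q1):
                ¬¬(q4 → q1): β-rule — branch into ¬q4  //  q1.
                  branch 2.1.1.2.1 (add ¬q4):
                    × closes — contains both q4 and ¬q4.
                  branch 2.1.1.2.2 (add q1):
                    × closes — contains both q1 and ¬q1.
          branch 2.1.2 (add ¬q2, ¬q4):
            × closes — contains both q4 and ¬q4.
      branch 2.2 (add ¬(q2 ↔ q4), (¬q4 ∨ ((q3 ∧ q1) ∨ ¬(q4 → q1)))):
        ¬(q2 ↔ q4): β-rule — branch into q2, ¬q4  //  ¬q2, q4.
          branch 2.2.1 (add q2, ¬q4):
            (¬q4 ∨ ((q3 ∧ q1) ∨ ¬(q4 → q1))): β-rule — branch into ¬q4  //  ((q3 ∧ q1) ∨ ¬(q4 → q1)).
              branch 2.2.1.1 (add ¬q4):
                ○ open, literals {q2=T, q4=F}.
              branch 2.2.1.2 (add ((q3 ∧ q1) ∨ ¬(q4 → q1))):
                ((q3 ∧ q1) ∨ ¬(q4 → q1)): β-rule — branch into (q3 ∧ q1)  //  ¬(q4 → q1).
                  branch 2.2.1.2.1 (add (q3 ∧ q1)):
                    (q3 ∧ q1): α-rule — add q3, q1.
                    ○ open, literals {q1=T, q2=T, q3=T, q4=F}.
                  branch 2.2.1.2.2 (add ¬(q4 → q1)):
                    ¬(q4 → q1): α-rule — add q4, ¬q1.
                    × closes — contains both q4 and ¬q4.
          branch 2.2.2 (add ¬q2, q4):
            (¬q4 ∨ ((q3 ∧ q1) ∨ ¬(q4 → q1))): β-rule — branch into ¬q4  //  ((q3 ∧ q1) ∨ ¬(q4 → q1)).
              branch 2.2.2.1 (add ¬q4):
                × closes — contains both q4 and ¬q4.
              branch 2.2.2.2 (add ((q3 ∧ q1) ∨ ¬(q4 → q1))):
                ((q3 ∧ q1) ∨ ¬(q4 → q1)): β-rule — branch into (q3 ∧ q1)  //  ¬(q4 → q1).
                  branch 2.2.2.2.1 (add (q3 ∧ q1)):
                    (q3 ∧ q1): α-rule — add q3, q1.
                    ○ open, literals {q1=T, q2=F, q3=T, q4=T}.
                  branch 2.2.2.2.2 (add ¬(q4 → q1)):
                    ¬(q4 → q1): α-rule — add q4, ¬q1.
                    ○ open, literals {q1=F, q2=F, q4=T}.
6 branches closed, 6 open.
Each open branch fixes some atoms; the unmentioned ones are free. Counting distinct full assignments: branch {q4=T} (q1, q2, q3) contributes 8 new; branch {q1=T, q2=T, q3=F, q4=T} (none free) contributes 0 new; branch {q2=T, q4=F} (q1, q3) contributes 4 new; branch {q1=T, q2=T, q3=T, q4=F} (none free) contributes 0 new; branch {q1=T, q2=F, q3=T, q4=T} (none free) contributes 0 new; branch {q1=F, q2=F, q4=T} (q3) contributes 0 new. Total: 12.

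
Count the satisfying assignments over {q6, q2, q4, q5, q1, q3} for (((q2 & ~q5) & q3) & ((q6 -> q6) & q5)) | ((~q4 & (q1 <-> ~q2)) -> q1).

56

Initial set: {((((q2 & ~q5) & q3) & ((q6 -> q6) & q5)) | ((~q4 & (q1 <-> ~q2)) -> q1))}.
((((q2 & ~q5) & q3) & ((q6 -> q6) & q5)) | ((~q4 & (q1 <-> ~q2)) -> q1)): β-rule — branch into (((q2 & ~q5) & q3) & ((q6 -> q6) & q5))  //  ((~q4 & (q1 <-> ~q2)) -> q1).
  branch 1 (add (((q2 & ~q5) & q3) & ((q6 -> q6) & q5))):
    (((q2 & ~q5) & q3) & ((q6 -> q6) & q5)): α-rule — add ((q2 & ~q5) & q3), ((q6 -> q6) & q5).
    ((q2 & ~q5) & q3): α-rule — add (q2 & ~q5), q3.
    ((q6 -> q6) & q5): α-rule — add (q6 -> q6), q5.
    (q2 & ~q5): α-rule — add q2, ~q5.
    × closes — contains both q5 and ~q5.
  branch 2 (add ((~q4 & (q1 <-> ~q2)) -> q1)):
    ((~q4 & (q1 <-> ~q2)) -> q1): β-rule — branch into ~(~q4 & (q1 <-> ~q2))  //  q1.
      branch 2.1 (add ~(~q4 & (q1 <-> ~q2))):
        ~(~q4 & (q1 <-> ~q2)): β-rule — branch into ~~q4  //  ~(q1 <-> ~q2).
          branch 2.1.1 (add ~~q4):
            ○ open, literals {q4=T}.
          branch 2.1.2 (add ~(q1 <-> ~q2)):
            ~(q1 <-> ~q2): β-rule — branch into q1, ~~q2  //  ~q1, ~q2.
              branch 2.1.2.1 (add q1, ~~q2):
                ○ open, literals {q1=T, q2=T}.
              branch 2.1.2.2 (add ~q1, ~q2):
                ○ open, literals {q1=F, q2=F}.
      branch 2.2 (add q1):
        ○ open, literals {q1=T}.
1 branch closed, 4 open.
Each open branch fixes some atoms; the unmentioned ones are free. Counting distinct full assignments: branch {q4=T} (q6, q2, q5, q1, q3) contributes 32 new; branch {q1=T, q2=T} (q6, q4, q5, q3) contributes 8 new; branch {q1=F, q2=F} (q6, q4, q5, q3) contributes 8 new; branch {q1=T} (q6, q2, q4, q5, q3) contributes 8 new. Total: 56.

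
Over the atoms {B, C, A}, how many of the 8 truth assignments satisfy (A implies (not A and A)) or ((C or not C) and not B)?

Initial set: {((A implies (not A and A)) or ((C or not C) and not B))}.
((A implies (not A and A)) or ((C or not C) and not B)): β-rule — branch into (A implies (not A and A))  //  ((C or not C) and not B).
  branch 1 (add (A implies (not A and A))):
    (A implies (not A and A)): β-rule — branch into not A  //  (not A and A).
      branch 1.1 (add not A):
        ○ open, literals {A=0}.
      branch 1.2 (add (not A and A)):
        (not A and A): α-rule — add not A, A.
        × closes — contains both A and not A.
  branch 2 (add ((C or not C) and not B)):
    ((C or not C) and not B): α-rule — add (C or not C), not B.
    (C or not C): β-rule — branch into C  //  not C.
      branch 2.1 (add C):
        ○ open, literals {B=0, C=1}.
      branch 2.2 (add not C):
        ○ open, literals {B=0, C=0}.
1 branch closed, 3 open.
Each open branch fixes some atoms; the unmentioned ones are free. Counting distinct full assignments: branch {A=0} (B, C) contributes 4 new; branch {B=0, C=1} (A) contributes 1 new; branch {B=0, C=0} (A) contributes 1 new. Total: 6.

6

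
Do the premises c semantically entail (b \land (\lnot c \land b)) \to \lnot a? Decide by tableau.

Initial set: {c; \lnot ((b \land (\lnot c \land b)) \to \lnot a)}.
\lnot ((b \land (\lnot c \land b)) \to \lnot a): α-rule — add (b \land (\lnot c \land b)), \lnot \lnot a.
(b \land (\lnot c \land b)): α-rule — add b, (\lnot c \land b).
(\lnot c \land b): α-rule — add \lnot c, b.
× closes — contains both c and \lnot c.
All 1 branch closes.
Every branch closed, so the premises entail the conclusion.

Yes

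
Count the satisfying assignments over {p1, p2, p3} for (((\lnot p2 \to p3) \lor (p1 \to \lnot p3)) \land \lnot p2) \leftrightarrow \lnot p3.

Initial set: {((((\lnot p2 \to p3) \lor (p1 \to \lnot p3)) \land \lnot p2) \leftrightarrow \lnot p3)}.
((((\lnot p2 \to p3) \lor (p1 \to \lnot p3)) \land \lnot p2) \leftrightarrow \lnot p3): β-rule — branch into (((\lnot p2 \to p3) \lor (p1 \to \lnot p3)) \land \lnot p2), \lnot p3  //  \lnot (((\lnot p2 \to p3) \lor (p1 \to \lnot p3)) \land \lnot p2), \lnot \lnot p3.
  branch 1 (add (((\lnot p2 \to p3) \lor (p1 \to \lnot p3)) \land \lnot p2), \lnot p3):
    (((\lnot p2 \to p3) \lor (p1 \to \lnot p3)) \land \lnot p2): α-rule — add ((\lnot p2 \to p3) \lor (p1 \to \lnot p3)), \lnot p2.
    ((\lnot p2 \to p3) \lor (p1 \to \lnot p3)): β-rule — branch into (\lnot p2 \to p3)  //  (p1 \to \lnot p3).
      branch 1.1 (add (\lnot p2 \to p3)):
        (\lnot p2 \to p3): β-rule — branch into \lnot \lnot p2  //  p3.
          branch 1.1.1 (add \lnot \lnot p2):
            × closes — contains both p2 and \lnot p2.
          branch 1.1.2 (add p3):
            × closes — contains both p3 and \lnot p3.
      branch 1.2 (add (p1 \to \lnot p3)):
        (p1 \to \lnot p3): β-rule — branch into \lnot p1  //  \lnot p3.
          branch 1.2.1 (add \lnot p1):
            ○ open, literals {p1=0, p2=0, p3=0}.
          branch 1.2.2 (add \lnot p3):
            ○ open, literals {p2=0, p3=0}.
  branch 2 (add \lnot (((\lnot p2 \to p3) \lor (p1 \to \lnot p3)) \land \lnot p2), \lnot \lnot p3):
    \lnot (((\lnot p2 \to p3) \lor (p1 \to \lnot p3)) \land \lnot p2): β-rule — branch into \lnot ((\lnot p2 \to p3) \lor (p1 \to \lnot p3))  //  \lnot \lnot p2.
      branch 2.1 (add \lnot ((\lnot p2 \to p3) \lor (p1 \to \lnot p3))):
        \lnot ((\lnot p2 \to p3) \lor (p1 \to \lnot p3)): α-rule — add \lnot (\lnot p2 \to p3), \lnot (p1 \to \lnot p3).
        \lnot (\lnot p2 \to p3): α-rule — add \lnot p2, \lnot p3.
        × closes — contains both p3 and \lnot p3.
      branch 2.2 (add \lnot \lnot p2):
        ○ open, literals {p2=1, p3=1}.
3 branches closed, 3 open.
Each open branch fixes some atoms; the unmentioned ones are free. Counting distinct full assignments: branch {p1=0, p2=0, p3=0} (none free) contributes 1 new; branch {p2=0, p3=0} (p1) contributes 1 new; branch {p2=1, p3=1} (p1) contributes 2 new. Total: 4.

4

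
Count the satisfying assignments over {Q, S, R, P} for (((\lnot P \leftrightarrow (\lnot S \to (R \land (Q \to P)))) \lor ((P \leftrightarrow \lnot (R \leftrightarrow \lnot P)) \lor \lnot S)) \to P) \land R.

4

Initial set: {T ((((\lnot P \leftrightarrow (\lnot S \to (R \land (Q \to P)))) \lor ((P \leftrightarrow \lnot (R \leftrightarrow \lnot P)) \lor \lnot S)) \to P) \land R)}.
T ((((\lnot P \leftrightarrow (\lnot S \to (R \land (Q \to P)))) \lor ((P \leftrightarrow \lnot (R \leftrightarrow \lnot P)) \lor \lnot S)) \to P) \land R): α-rule — add T (((\lnot P \leftrightarrow (\lnot S \to (R \land (Q \to P)))) \lor ((P \leftrightarrow \lnot (R \leftrightarrow \lnot P)) \lor \lnot S)) \to P), T R.
T (((\lnot P \leftrightarrow (\lnot S \to (R \land (Q \to P)))) \lor ((P \leftrightarrow \lnot (R \leftrightarrow \lnot P)) \lor \lnot S)) \to P): β-rule — branch into F ((\lnot P \leftrightarrow (\lnot S \to (R \land (Q \to P)))) \lor ((P \leftrightarrow \lnot (R \leftrightarrow \lnot P)) \lor \lnot S))  //  T P.
  branch 1 (add F ((\lnot P \leftrightarrow (\lnot S \to (R \land (Q \to P)))) \lor ((P \leftrightarrow \lnot (R \leftrightarrow \lnot P)) \lor \lnot S))):
    F ((\lnot P \leftrightarrow (\lnot S \to (R \land (Q \to P)))) \lor ((P \leftrightarrow \lnot (R \leftrightarrow \lnot P)) \lor \lnot S)): α-rule — add F (\lnot P \leftrightarrow (\lnot S \to (R \land (Q \to P)))), F ((P \leftrightarrow \lnot (R \leftrightarrow \lnot P)) \lor \lnot S).
    F ((P \leftrightarrow \lnot (R \leftrightarrow \lnot P)) \lor \lnot S): α-rule — add F (P \leftrightarrow \lnot (R \leftrightarrow \lnot P)), F \lnot S.
    F (\lnot P \leftrightarrow (\lnot S \to (R \land (Q \to P)))): β-rule — branch into T \lnot P, F (\lnot S \to (R \land (Q \to P)))  //  F \lnot P, T (\lnot S \to (R \land (Q \to P))).
      branch 1.1 (add T \lnot P, F (\lnot S \to (R \land (Q \to P)))):
        F (\lnot S \to (R \land (Q \to P))): α-rule — add T \lnot S, F (R \land (Q \to P)).
        × closes — contains both S and \lnot S.
      branch 1.2 (add F \lnot P, T (\lnot S \to (R \land (Q \to P)))):
        F (P \leftrightarrow \lnot (R \leftrightarrow \lnot P)): β-rule — branch into T P, F \lnot (R \leftrightarrow \lnot P)  //  F P, T \lnot (R \leftrightarrow \lnot P).
          branch 1.2.1 (add T P, F \lnot (R \leftrightarrow \lnot P)):
            T (\lnot S \to (R \land (Q \to P))): β-rule — branch into F \lnot S  //  T (R \land (Q \to P)).
              branch 1.2.1.1 (add F \lnot S):
                F \lnot (R \leftrightarrow \lnot P): β-rule — branch into T R, T \lnot P  //  F R, F \lnot P.
                  branch 1.2.1.1.1 (add T R, T \lnot P):
                    × closes — contains both P and \lnot P.
                  branch 1.2.1.1.2 (add F R, F \lnot P):
                    × closes — contains both R and \lnot R.
              branch 1.2.1.2 (add T (R \land (Q \to P))):
                T (R \land (Q \to P)): α-rule — add T R, T (Q \to P).
                F \lnot (R \leftrightarrow \lnot P): β-rule — branch into T R, T \lnot P  //  F R, F \lnot P.
                  branch 1.2.1.2.1 (add T R, T \lnot P):
                    × closes — contains both P and \lnot P.
                  branch 1.2.1.2.2 (add F R, F \lnot P):
                    × closes — contains both R and \lnot R.
          branch 1.2.2 (add F P, T \lnot (R \leftrightarrow \lnot P)):
            × closes — contains both P and \lnot P.
  branch 2 (add T P):
    ○ open, literals {P=true, R=true}.
6 branches closed, 1 open.
Each open branch fixes some atoms; the unmentioned ones are free. Counting distinct full assignments: branch {P=true, R=true} (Q, S) contributes 4 new. Total: 4.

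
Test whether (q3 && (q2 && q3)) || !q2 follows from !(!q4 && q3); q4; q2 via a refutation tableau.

Initial set: {!(!q4 && q3); q4; q2; !((q3 && (q2 && q3)) || !q2)}.
!((q3 && (q2 && q3)) || !q2): α-rule — add !(q3 && (q2 && q3)), !!q2.
!(!q4 && q3): β-rule — branch into !!q4  //  !q3.
  branch 1 (add !!q4):
    !(q3 && (q2 && q3)): β-rule — branch into !q3  //  !(q2 && q3).
      branch 1.1 (add !q3):
        ○ open, literals {q2=T, q3=F, q4=T}.
      branch 1.2 (add !(q2 && q3)):
        !(q2 && q3): β-rule — branch into !q2  //  !q3.
          branch 1.2.1 (add !q2):
            × closes — contains both q2 and !q2.
          branch 1.2.2 (add !q3):
            ○ open, literals {q2=T, q3=F, q4=T}.
  branch 2 (add !q3):
    !(q3 && (q2 && q3)): β-rule — branch into !q3  //  !(q2 && q3).
      branch 2.1 (add !q3):
        ○ open, literals {q2=T, q3=F, q4=T}.
      branch 2.2 (add !(q2 && q3)):
        !(q2 && q3): β-rule — branch into !q2  //  !q3.
          branch 2.2.1 (add !q2):
            × closes — contains both q2 and !q2.
          branch 2.2.2 (add !q3):
            ○ open, literals {q2=T, q3=F, q4=T}.
2 branches closed, 4 open.
An open branch gives a countermodel: q2=T, q3=F, q4=T (unmentioned atoms arbitrary); the premises hold there but the conclusion fails.

No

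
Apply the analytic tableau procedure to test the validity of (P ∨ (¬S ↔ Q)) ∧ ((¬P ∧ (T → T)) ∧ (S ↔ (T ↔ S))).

Not valid

Assume the negation and expand:
Initial set: {¬((P ∨ (¬S ↔ Q)) ∧ ((¬P ∧ (T → T)) ∧ (S ↔ (T ↔ S))))}.
¬((P ∨ (¬S ↔ Q)) ∧ ((¬P ∧ (T → T)) ∧ (S ↔ (T ↔ S)))): β-rule — branch into ¬(P ∨ (¬S ↔ Q))  //  ¬((¬P ∧ (T → T)) ∧ (S ↔ (T ↔ S))).
  branch 1 (add ¬(P ∨ (¬S ↔ Q))):
    ¬(P ∨ (¬S ↔ Q)): α-rule — add ¬P, ¬(¬S ↔ Q).
    ¬(¬S ↔ Q): β-rule — branch into ¬S, ¬Q  //  ¬¬S, Q.
      branch 1.1 (add ¬S, ¬Q):
        ○ open, literals {P=false, Q=false, S=false}.
      branch 1.2 (add ¬¬S, Q):
        ○ open, literals {P=false, Q=true, S=true}.
  branch 2 (add ¬((¬P ∧ (T → T)) ∧ (S ↔ (T ↔ S)))):
    ¬((¬P ∧ (T → T)) ∧ (S ↔ (T ↔ S))): β-rule — branch into ¬(¬P ∧ (T → T))  //  ¬(S ↔ (T ↔ S)).
      branch 2.1 (add ¬(¬P ∧ (T → T))):
        ¬(¬P ∧ (T → T)): β-rule — branch into ¬¬P  //  ¬(T → T).
          branch 2.1.1 (add ¬¬P):
            ○ open, literals {P=true}.
          branch 2.1.2 (add ¬(T → T)):
            ¬(T → T): α-rule — add T, ¬T.
            × closes — contains both T and ¬T.
      branch 2.2 (add ¬(S ↔ (T ↔ S))):
        ¬(S ↔ (T ↔ S)): β-rule — branch into S, ¬(T ↔ S)  //  ¬S, (T ↔ S).
          branch 2.2.1 (add S, ¬(T ↔ S)):
            ¬(T ↔ S): β-rule — branch into T, ¬S  //  ¬T, S.
              branch 2.2.1.1 (add T, ¬S):
                × closes — contains both S and ¬S.
              branch 2.2.1.2 (add ¬T, S):
                ○ open, literals {S=true, T=false}.
          branch 2.2.2 (add ¬S, (T ↔ S)):
            (T ↔ S): β-rule — branch into T, S  //  ¬T, ¬S.
              branch 2.2.2.1 (add T, S):
                × closes — contains both S and ¬S.
              branch 2.2.2.2 (add ¬T, ¬S):
                ○ open, literals {S=false, T=false}.
3 branches closed, 5 open.
An open branch gives a countermodel: P=false, Q=false, S=false (unmentioned atoms arbitrary); under it the original formula is false.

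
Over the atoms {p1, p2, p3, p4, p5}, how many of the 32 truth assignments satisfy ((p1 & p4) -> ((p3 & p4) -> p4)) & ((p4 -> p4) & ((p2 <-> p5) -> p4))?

Initial set: {(((p1 & p4) -> ((p3 & p4) -> p4)) & ((p4 -> p4) & ((p2 <-> p5) -> p4)))}.
(((p1 & p4) -> ((p3 & p4) -> p4)) & ((p4 -> p4) & ((p2 <-> p5) -> p4))): α-rule — add ((p1 & p4) -> ((p3 & p4) -> p4)), ((p4 -> p4) & ((p2 <-> p5) -> p4)).
((p4 -> p4) & ((p2 <-> p5) -> p4)): α-rule — add (p4 -> p4), ((p2 <-> p5) -> p4).
((p1 & p4) -> ((p3 & p4) -> p4)): β-rule — branch into ~(p1 & p4)  //  ((p3 & p4) -> p4).
  branch 1 (add ~(p1 & p4)):
    (p4 -> p4): β-rule — branch into ~p4  //  p4.
      branch 1.1 (add ~p4):
        ((p2 <-> p5) -> p4): β-rule — branch into ~(p2 <-> p5)  //  p4.
          branch 1.1.1 (add ~(p2 <-> p5)):
            ~(p1 & p4): β-rule — branch into ~p1  //  ~p4.
              branch 1.1.1.1 (add ~p1):
                ~(p2 <-> p5): β-rule — branch into p2, ~p5  //  ~p2, p5.
                  branch 1.1.1.1.1 (add p2, ~p5):
                    ○ open, literals {p1=false, p2=true, p4=false, p5=false}.
                  branch 1.1.1.1.2 (add ~p2, p5):
                    ○ open, literals {p1=false, p2=false, p4=false, p5=true}.
              branch 1.1.1.2 (add ~p4):
                ~(p2 <-> p5): β-rule — branch into p2, ~p5  //  ~p2, p5.
                  branch 1.1.1.2.1 (add p2, ~p5):
                    ○ open, literals {p2=true, p4=false, p5=false}.
                  branch 1.1.1.2.2 (add ~p2, p5):
                    ○ open, literals {p2=false, p4=false, p5=true}.
          branch 1.1.2 (add p4):
            × closes — contains both p4 and ~p4.
      branch 1.2 (add p4):
        ((p2 <-> p5) -> p4): β-rule — branch into ~(p2 <-> p5)  //  p4.
          branch 1.2.1 (add ~(p2 <-> p5)):
            ~(p1 & p4): β-rule — branch into ~p1  //  ~p4.
              branch 1.2.1.1 (add ~p1):
                ~(p2 <-> p5): β-rule — branch into p2, ~p5  //  ~p2, p5.
                  branch 1.2.1.1.1 (add p2, ~p5):
                    ○ open, literals {p1=false, p2=true, p4=true, p5=false}.
                  branch 1.2.1.1.2 (add ~p2, p5):
                    ○ open, literals {p1=false, p2=false, p4=true, p5=true}.
              branch 1.2.1.2 (add ~p4):
                × closes — contains both p4 and ~p4.
          branch 1.2.2 (add p4):
            ~(p1 & p4): β-rule — branch into ~p1  //  ~p4.
              branch 1.2.2.1 (add ~p1):
                ○ open, literals {p1=false, p4=true}.
              branch 1.2.2.2 (add ~p4):
                × closes — contains both p4 and ~p4.
  branch 2 (add ((p3 & p4) -> p4)):
    (p4 -> p4): β-rule — branch into ~p4  //  p4.
      branch 2.1 (add ~p4):
        ((p2 <-> p5) -> p4): β-rule — branch into ~(p2 <-> p5)  //  p4.
          branch 2.1.1 (add ~(p2 <-> p5)):
            ((p3 & p4) -> p4): β-rule — branch into ~(p3 & p4)  //  p4.
              branch 2.1.1.1 (add ~(p3 & p4)):
                ~(p2 <-> p5): β-rule — branch into p2, ~p5  //  ~p2, p5.
                  branch 2.1.1.1.1 (add p2, ~p5):
                    ~(p3 & p4): β-rule — branch into ~p3  //  ~p4.
                      branch 2.1.1.1.1.1 (add ~p3):
                        ○ open, literals {p2=true, p3=false, p4=false, p5=false}.
                      branch 2.1.1.1.1.2 (add ~p4):
                        ○ open, literals {p2=true, p4=false, p5=false}.
                  branch 2.1.1.1.2 (add ~p2, p5):
                    ~(p3 & p4): β-rule — branch into ~p3  //  ~p4.
                      branch 2.1.1.1.2.1 (add ~p3):
                        ○ open, literals {p2=false, p3=false, p4=false, p5=true}.
                      branch 2.1.1.1.2.2 (add ~p4):
                        ○ open, literals {p2=false, p4=false, p5=true}.
              branch 2.1.1.2 (add p4):
                × closes — contains both p4 and ~p4.
          branch 2.1.2 (add p4):
            × closes — contains both p4 and ~p4.
      branch 2.2 (add p4):
        ((p2 <-> p5) -> p4): β-rule — branch into ~(p2 <-> p5)  //  p4.
          branch 2.2.1 (add ~(p2 <-> p5)):
            ((p3 & p4) -> p4): β-rule — branch into ~(p3 & p4)  //  p4.
              branch 2.2.1.1 (add ~(p3 & p4)):
                ~(p2 <-> p5): β-rule — branch into p2, ~p5  //  ~p2, p5.
                  branch 2.2.1.1.1 (add p2, ~p5):
                    ~(p3 & p4): β-rule — branch into ~p3  //  ~p4.
                      branch 2.2.1.1.1.1 (add ~p3):
                        ○ open, literals {p2=true, p3=false, p4=true, p5=false}.
                      branch 2.2.1.1.1.2 (add ~p4):
                        × closes — contains both p4 and ~p4.
                  branch 2.2.1.1.2 (add ~p2, p5):
                    ~(p3 & p4): β-rule — branch into ~p3  //  ~p4.
                      branch 2.2.1.1.2.1 (add ~p3):
                        ○ open, literals {p2=false, p3=false, p4=true, p5=true}.
                      branch 2.2.1.1.2.2 (add ~p4):
                        × closes — contains both p4 and ~p4.
              branch 2.2.1.2 (add p4):
                ~(p2 <-> p5): β-rule — branch into p2, ~p5  //  ~p2, p5.
                  branch 2.2.1.2.1 (add p2, ~p5):
                    ○ open, literals {p2=true, p4=true, p5=false}.
                  branch 2.2.1.2.2 (add ~p2, p5):
                    ○ open, literals {p2=false, p4=true, p5=true}.
          branch 2.2.2 (add p4):
            ((p3 & p4) -> p4): β-rule — branch into ~(p3 & p4)  //  p4.
              branch 2.2.2.1 (add ~(p3 & p4)):
                ~(p3 & p4): β-rule — branch into ~p3  //  ~p4.
                  branch 2.2.2.1.1 (add ~p3):
                    ○ open, literals {p3=false, p4=true}.
                  branch 2.2.2.1.2 (add ~p4):
                    × closes — contains both p4 and ~p4.
              branch 2.2.2.2 (add p4):
                ○ open, literals {p4=true}.
8 branches closed, 17 open.
Each open branch fixes some atoms; the unmentioned ones are free. Counting distinct full assignments: branch {p1=false, p2=true, p4=false, p5=false} (p3) contributes 2 new; branch {p1=false, p2=false, p4=false, p5=true} (p3) contributes 2 new; branch {p2=true, p4=false, p5=false} (p1, p3) contributes 2 new; branch {p2=false, p4=false, p5=true} (p1, p3) contributes 2 new; branch {p1=false, p2=true, p4=true, p5=false} (p3) contributes 2 new; branch {p1=false, p2=false, p4=true, p5=true} (p3) contributes 2 new; branch {p1=false, p4=true} (p2, p3, p5) contributes 4 new; branch {p2=true, p3=false, p4=false, p5=false} (p1) contributes 0 new; branch {p2=true, p4=false, p5=false} (p1, p3) contributes 0 new; branch {p2=false, p3=false, p4=false, p5=true} (p1) contributes 0 new; branch {p2=false, p4=false, p5=true} (p1, p3) contributes 0 new; branch {p2=true, p3=false, p4=true, p5=false} (p1) contributes 1 new; branch {p2=false, p3=false, p4=true, p5=true} (p1) contributes 1 new; branch {p2=true, p4=true, p5=false} (p1, p3) contributes 1 new; branch {p2=false, p4=true, p5=true} (p1, p3) contributes 1 new; branch {p3=false, p4=true} (p1, p2, p5) contributes 2 new; branch {p4=true} (p1, p2, p3, p5) contributes 2 new. Total: 24.

24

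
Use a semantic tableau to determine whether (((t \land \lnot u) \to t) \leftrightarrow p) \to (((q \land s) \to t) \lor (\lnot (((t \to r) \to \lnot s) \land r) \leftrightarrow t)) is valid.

Not valid

Assume the negation and expand:
Initial set: {\lnot ((((t \land \lnot u) \to t) \leftrightarrow p) \to (((q \land s) \to t) \lor (\lnot (((t \to r) \to \lnot s) \land r) \leftrightarrow t)))}.
\lnot ((((t \land \lnot u) \to t) \leftrightarrow p) \to (((q \land s) \to t) \lor (\lnot (((t \to r) \to \lnot s) \land r) \leftrightarrow t))): α-rule — add (((t \land \lnot u) \to t) \leftrightarrow p), \lnot (((q \land s) \to t) \lor (\lnot (((t \to r) \to \lnot s) \land r) \leftrightarrow t)).
\lnot (((q \land s) \to t) \lor (\lnot (((t \to r) \to \lnot s) \land r) \leftrightarrow t)): α-rule — add \lnot ((q \land s) \to t), \lnot (\lnot (((t \to r) \to \lnot s) \land r) \leftrightarrow t).
\lnot ((q \land s) \to t): α-rule — add (q \land s), \lnot t.
(q \land s): α-rule — add q, s.
(((t \land \lnot u) \to t) \leftrightarrow p): β-rule — branch into ((t \land \lnot u) \to t), p  //  \lnot ((t \land \lnot u) \to t), \lnot p.
  branch 1 (add ((t \land \lnot u) \to t), p):
    \lnot (\lnot (((t \to r) \to \lnot s) \land r) \leftrightarrow t): β-rule — branch into \lnot (((t \to r) \to \lnot s) \land r), \lnot t  //  \lnot \lnot (((t \to r) \to \lnot s) \land r), t.
      branch 1.1 (add \lnot (((t \to r) \to \lnot s) \land r), \lnot t):
        ((t \land \lnot u) \to t): β-rule — branch into \lnot (t \land \lnot u)  //  t.
          branch 1.1.1 (add \lnot (t \land \lnot u)):
            \lnot (((t \to r) \to \lnot s) \land r): β-rule — branch into \lnot ((t \to r) \to \lnot s)  //  \lnot r.
              branch 1.1.1.1 (add \lnot ((t \to r) \to \lnot s)):
                \lnot ((t \to r) \to \lnot s): α-rule — add (t \to r), \lnot \lnot s.
                \lnot (t \land \lnot u): β-rule — branch into \lnot t  //  \lnot \lnot u.
                  branch 1.1.1.1.1 (add \lnot t):
                    (t \to r): β-rule — branch into \lnot t  //  r.
                      branch 1.1.1.1.1.1 (add \lnot t):
                        ○ open, literals {p=true, q=true, s=true, t=false}.
                      branch 1.1.1.1.1.2 (add r):
                        ○ open, literals {p=true, q=true, r=true, s=true, t=false}.
                  branch 1.1.1.1.2 (add \lnot \lnot u):
                    (t \to r): β-rule — branch into \lnot t  //  r.
                      branch 1.1.1.1.2.1 (add \lnot t):
                        ○ open, literals {p=true, q=true, s=true, t=false, u=true}.
                      branch 1.1.1.1.2.2 (add r):
                        ○ open, literals {p=true, q=true, r=true, s=true, t=false, u=true}.
              branch 1.1.1.2 (add \lnot r):
                \lnot (t \land \lnot u): β-rule — branch into \lnot t  //  \lnot \lnot u.
                  branch 1.1.1.2.1 (add \lnot t):
                    ○ open, literals {p=true, q=true, r=false, s=true, t=false}.
                  branch 1.1.1.2.2 (add \lnot \lnot u):
                    ○ open, literals {p=true, q=true, r=false, s=true, t=false, u=true}.
          branch 1.1.2 (add t):
            × closes — contains both t and \lnot t.
      branch 1.2 (add \lnot \lnot (((t \to r) \to \lnot s) \land r), t):
        × closes — contains both t and \lnot t.
  branch 2 (add \lnot ((t \land \lnot u) \to t), \lnot p):
    \lnot ((t \land \lnot u) \to t): α-rule — add (t \land \lnot u), \lnot t.
    (t \land \lnot u): α-rule — add t, \lnot u.
    × closes — contains both t and \lnot t.
3 branches closed, 6 open.
An open branch gives a countermodel: p=true, q=true, s=true, t=false (unmentioned atoms arbitrary); under it the original formula is false.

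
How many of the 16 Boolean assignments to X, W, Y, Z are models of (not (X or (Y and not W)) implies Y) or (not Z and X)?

Initial set: {T ((not (X or (Y and not W)) implies Y) or (not Z and X))}.
T ((not (X or (Y and not W)) implies Y) or (not Z and X)): β-rule — branch into T (not (X or (Y and not W)) implies Y)  //  T (not Z and X).
  branch 1 (add T (not (X or (Y and not W)) implies Y)):
    T (not (X or (Y and not W)) implies Y): β-rule — branch into F not (X or (Y and not W))  //  T Y.
      branch 1.1 (add F not (X or (Y and not W))):
        F not (X or (Y and not W)): β-rule — branch into T X  //  T (Y and not W).
          branch 1.1.1 (add T X):
            ○ open, literals {X=1}.
          branch 1.1.2 (add T (Y and not W)):
            T (Y and not W): α-rule — add T Y, T not W.
            ○ open, literals {W=0, Y=1}.
      branch 1.2 (add T Y):
        ○ open, literals {Y=1}.
  branch 2 (add T (not Z and X)):
    T (not Z and X): α-rule — add T not Z, T X.
    ○ open, literals {X=1, Z=0}.
0 branches closed, 4 open.
Each open branch fixes some atoms; the unmentioned ones are free. Counting distinct full assignments: branch {X=1} (W, Y, Z) contributes 8 new; branch {W=0, Y=1} (X, Z) contributes 2 new; branch {Y=1} (X, W, Z) contributes 2 new; branch {X=1, Z=0} (W, Y) contributes 0 new. Total: 12.

12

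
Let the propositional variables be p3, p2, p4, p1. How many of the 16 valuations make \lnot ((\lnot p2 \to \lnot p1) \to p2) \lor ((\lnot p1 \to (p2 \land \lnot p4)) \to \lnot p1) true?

8

Initial set: {(\lnot ((\lnot p2 \to \lnot p1) \to p2) \lor ((\lnot p1 \to (p2 \land \lnot p4)) \to \lnot p1))}.
(\lnot ((\lnot p2 \to \lnot p1) \to p2) \lor ((\lnot p1 \to (p2 \land \lnot p4)) \to \lnot p1)): β-rule — branch into \lnot ((\lnot p2 \to \lnot p1) \to p2)  //  ((\lnot p1 \to (p2 \land \lnot p4)) \to \lnot p1).
  branch 1 (add \lnot ((\lnot p2 \to \lnot p1) \to p2)):
    \lnot ((\lnot p2 \to \lnot p1) \to p2): α-rule — add (\lnot p2 \to \lnot p1), \lnot p2.
    (\lnot p2 \to \lnot p1): β-rule — branch into \lnot \lnot p2  //  \lnot p1.
      branch 1.1 (add \lnot \lnot p2):
        × closes — contains both p2 and \lnot p2.
      branch 1.2 (add \lnot p1):
        ○ open, literals {p1=F, p2=F}.
  branch 2 (add ((\lnot p1 \to (p2 \land \lnot p4)) \to \lnot p1)):
    ((\lnot p1 \to (p2 \land \lnot p4)) \to \lnot p1): β-rule — branch into \lnot (\lnot p1 \to (p2 \land \lnot p4))  //  \lnot p1.
      branch 2.1 (add \lnot (\lnot p1 \to (p2 \land \lnot p4))):
        \lnot (\lnot p1 \to (p2 \land \lnot p4)): α-rule — add \lnot p1, \lnot (p2 \land \lnot p4).
        \lnot (p2 \land \lnot p4): β-rule — branch into \lnot p2  //  \lnot \lnot p4.
          branch 2.1.1 (add \lnot p2):
            ○ open, literals {p1=F, p2=F}.
          branch 2.1.2 (add \lnot \lnot p4):
            ○ open, literals {p1=F, p4=T}.
      branch 2.2 (add \lnot p1):
        ○ open, literals {p1=F}.
1 branch closed, 4 open.
Each open branch fixes some atoms; the unmentioned ones are free. Counting distinct full assignments: branch {p1=F, p2=F} (p3, p4) contributes 4 new; branch {p1=F, p2=F} (p3, p4) contributes 0 new; branch {p1=F, p4=T} (p3, p2) contributes 2 new; branch {p1=F} (p3, p2, p4) contributes 2 new. Total: 8.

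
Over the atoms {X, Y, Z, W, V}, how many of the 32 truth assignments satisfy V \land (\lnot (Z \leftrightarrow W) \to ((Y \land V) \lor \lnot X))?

14

Initial set: {(V \land (\lnot (Z \leftrightarrow W) \to ((Y \land V) \lor \lnot X)))}.
(V \land (\lnot (Z \leftrightarrow W) \to ((Y \land V) \lor \lnot X))): α-rule — add V, (\lnot (Z \leftrightarrow W) \to ((Y \land V) \lor \lnot X)).
(\lnot (Z \leftrightarrow W) \to ((Y \land V) \lor \lnot X)): β-rule — branch into \lnot \lnot (Z \leftrightarrow W)  //  ((Y \land V) \lor \lnot X).
  branch 1 (add \lnot \lnot (Z \leftrightarrow W)):
    \lnot \lnot (Z \leftrightarrow W): β-rule — branch into Z, W  //  \lnot Z, \lnot W.
      branch 1.1 (add Z, W):
        ○ open, literals {V=T, W=T, Z=T}.
      branch 1.2 (add \lnot Z, \lnot W):
        ○ open, literals {V=T, W=F, Z=F}.
  branch 2 (add ((Y \land V) \lor \lnot X)):
    ((Y \land V) \lor \lnot X): β-rule — branch into (Y \land V)  //  \lnot X.
      branch 2.1 (add (Y \land V)):
        (Y \land V): α-rule — add Y, V.
        ○ open, literals {V=T, Y=T}.
      branch 2.2 (add \lnot X):
        ○ open, literals {V=T, X=F}.
0 branches closed, 4 open.
Each open branch fixes some atoms; the unmentioned ones are free. Counting distinct full assignments: branch {V=T, W=T, Z=T} (X, Y) contributes 4 new; branch {V=T, W=F, Z=F} (X, Y) contributes 4 new; branch {V=T, Y=T} (X, Z, W) contributes 4 new; branch {V=T, X=F} (Y, Z, W) contributes 2 new. Total: 14.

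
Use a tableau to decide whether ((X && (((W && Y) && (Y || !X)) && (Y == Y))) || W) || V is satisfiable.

Initial set: {T (((X && (((W && Y) && (Y || !X)) && (Y == Y))) || W) || V)}.
T (((X && (((W && Y) && (Y || !X)) && (Y == Y))) || W) || V): β-rule — branch into T ((X && (((W && Y) && (Y || !X)) && (Y == Y))) || W)  //  T V.
  branch 1 (add T ((X && (((W && Y) && (Y || !X)) && (Y == Y))) || W)):
    T ((X && (((W && Y) && (Y || !X)) && (Y == Y))) || W): β-rule — branch into T (X && (((W && Y) && (Y || !X)) && (Y == Y)))  //  T W.
      branch 1.1 (add T (X && (((W && Y) && (Y || !X)) && (Y == Y)))):
        T (X && (((W && Y) && (Y || !X)) && (Y == Y))): α-rule — add T X, T (((W && Y) && (Y || !X)) && (Y == Y)).
        T (((W && Y) && (Y || !X)) && (Y == Y)): α-rule — add T ((W && Y) && (Y || !X)), T (Y == Y).
        T ((W && Y) && (Y || !X)): α-rule — add T (W && Y), T (Y || !X).
        T (W && Y): α-rule — add T W, T Y.
        T (Y == Y): β-rule — branch into T Y, T Y  //  F Y, F Y.
          branch 1.1.1 (add T Y, T Y):
            T (Y || !X): β-rule — branch into T Y  //  T !X.
              branch 1.1.1.1 (add T Y):
                ○ open, literals {W=1, X=1, Y=1}.
              branch 1.1.1.2 (add T !X):
                × closes — contains both X and !X.
          branch 1.1.2 (add F Y, F Y):
            × closes — contains both Y and !Y.
      branch 1.2 (add T W):
        ○ open, literals {W=1}.
  branch 2 (add T V):
    ○ open, literals {V=1}.
2 branches closed, 3 open.
An open branch gives a satisfying assignment: W=1, X=1, Y=1.

Satisfiable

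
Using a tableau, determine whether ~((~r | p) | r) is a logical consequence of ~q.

No

Initial set: {~q; ~~((~r | p) | r)}.
~~((~r | p) | r): β-rule — branch into (~r | p)  //  r.
  branch 1 (add (~r | p)):
    (~r | p): β-rule — branch into ~r  //  p.
      branch 1.1 (add ~r):
        ○ open, literals {q=false, r=false}.
      branch 1.2 (add p):
        ○ open, literals {p=true, q=false}.
  branch 2 (add r):
    ○ open, literals {q=false, r=true}.
0 branches closed, 3 open.
An open branch gives a countermodel: q=false, r=false (unmentioned atoms arbitrary); the premises hold there but the conclusion fails.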